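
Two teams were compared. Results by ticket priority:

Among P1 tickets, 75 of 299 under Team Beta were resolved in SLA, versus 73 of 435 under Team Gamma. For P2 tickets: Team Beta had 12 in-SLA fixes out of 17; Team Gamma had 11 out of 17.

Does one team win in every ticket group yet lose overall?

No

P1: Team Beta 75/299 = 25.1%, Team Gamma 73/435 = 16.8% → Team Beta
P2: Team Beta 12/17 = 70.6%, Team Gamma 11/17 = 64.7% → Team Beta
Overall: Team Beta 87/316 = 27.5%, Team Gamma 84/452 = 18.6% → Team Beta
Team Beta wins overall and in every ticket group — no reversal.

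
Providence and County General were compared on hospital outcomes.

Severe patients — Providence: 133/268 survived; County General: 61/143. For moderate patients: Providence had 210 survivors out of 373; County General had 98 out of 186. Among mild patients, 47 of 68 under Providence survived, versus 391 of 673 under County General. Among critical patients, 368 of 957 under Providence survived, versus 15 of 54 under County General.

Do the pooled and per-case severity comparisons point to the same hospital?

Severe: Providence 133/268 = 49.6%, County General 61/143 = 42.7% → Providence
Moderate: Providence 210/373 = 56.3%, County General 98/186 = 52.7% → Providence
Mild: Providence 47/68 = 69.1%, County General 391/673 = 58.1% → Providence
Critical: Providence 368/957 = 38.5%, County General 15/54 = 27.8% → Providence
Overall: Providence 758/1666 = 45.5%, County General 565/1056 = 53.5% → County General
Providence wins each case group but County General wins overall — the comparison reverses. Providence's patients skew toward critical, which has a lower base rate.

No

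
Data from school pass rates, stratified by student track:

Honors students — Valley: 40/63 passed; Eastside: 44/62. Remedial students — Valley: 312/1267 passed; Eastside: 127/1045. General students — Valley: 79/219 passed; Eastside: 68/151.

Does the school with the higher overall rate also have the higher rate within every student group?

Honors: Valley 40/63 = 63.5%, Eastside 44/62 = 71.0% → Eastside
Remedial: Valley 312/1267 = 24.6%, Eastside 127/1045 = 12.2% → Valley
General: Valley 79/219 = 36.1%, Eastside 68/151 = 45.0% → Eastside
Overall: Valley 431/1549 = 27.8%, Eastside 239/1258 = 19.0% → Valley
Neither sweeps: Valley wins 1 of 3 groups, Eastside wins 2. Valley wins overall but not every group — no Simpson reversal.

No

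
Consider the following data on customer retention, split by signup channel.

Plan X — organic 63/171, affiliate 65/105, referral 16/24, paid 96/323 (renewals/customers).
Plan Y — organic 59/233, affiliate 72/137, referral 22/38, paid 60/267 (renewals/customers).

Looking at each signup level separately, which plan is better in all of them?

Plan X

Organic: Plan X 63/171 = 36.8%, Plan Y 59/233 = 25.3% → Plan X
Affiliate: Plan X 65/105 = 61.9%, Plan Y 72/137 = 52.6% → Plan X
Referral: Plan X 16/24 = 66.7%, Plan Y 22/38 = 57.9% → Plan X
Paid: Plan X 96/323 = 29.7%, Plan Y 60/267 = 22.5% → Plan X
Plan X has the higher rate in all 4 groups.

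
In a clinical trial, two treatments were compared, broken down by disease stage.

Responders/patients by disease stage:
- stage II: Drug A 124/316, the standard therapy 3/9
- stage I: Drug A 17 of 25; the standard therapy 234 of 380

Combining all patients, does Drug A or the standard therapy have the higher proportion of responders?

Stage II: Drug A 124/316 = 39.2%, the standard therapy 3/9 = 33.3% → Drug A
Stage I: Drug A 17/25 = 68.0%, the standard therapy 234/380 = 61.6% → Drug A
Overall: Drug A 141/341 = 41.3%, the standard therapy 237/389 = 60.9% → the standard therapy
(Drug A wins every disease group but the standard therapy wins overall — Drug A's patients skew toward the low-rate stage II group.)

the standard therapy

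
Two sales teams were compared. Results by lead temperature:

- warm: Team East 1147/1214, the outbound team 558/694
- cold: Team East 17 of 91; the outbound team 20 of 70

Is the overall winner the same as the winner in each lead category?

Warm: Team East 1147/1214 = 94.5%, the outbound team 558/694 = 80.4% → Team East
Cold: Team East 17/91 = 18.7%, the outbound team 20/70 = 28.6% → the outbound team
Overall: Team East 1164/1305 = 89.2%, the outbound team 578/764 = 75.7% → Team East
Neither sweeps: Team East wins 1 of 2 groups, the outbound team wins 1. Team East wins overall but not every group — no Simpson reversal.

No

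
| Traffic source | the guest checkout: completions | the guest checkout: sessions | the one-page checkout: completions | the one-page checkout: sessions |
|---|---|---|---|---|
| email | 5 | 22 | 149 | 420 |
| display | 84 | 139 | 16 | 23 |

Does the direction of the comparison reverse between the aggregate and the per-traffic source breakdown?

Yes

Email: the guest checkout 5/22 = 22.7%, the one-page checkout 149/420 = 35.5% → the one-page checkout
Display: the guest checkout 84/139 = 60.4%, the one-page checkout 16/23 = 69.6% → the one-page checkout
Overall: the guest checkout 89/161 = 55.3%, the one-page checkout 165/443 = 37.2% → the guest checkout
The one-page checkout wins each traffic group but the guest checkout wins overall — the comparison reverses. The one-page checkout's sessions skew toward email, which has a lower base rate.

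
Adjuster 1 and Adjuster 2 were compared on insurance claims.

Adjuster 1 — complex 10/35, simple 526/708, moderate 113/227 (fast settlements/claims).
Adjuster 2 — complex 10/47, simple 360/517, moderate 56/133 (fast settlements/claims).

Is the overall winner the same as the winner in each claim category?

Yes

Complex: Adjuster 1 10/35 = 28.6%, Adjuster 2 10/47 = 21.3% → Adjuster 1
Simple: Adjuster 1 526/708 = 74.3%, Adjuster 2 360/517 = 69.6% → Adjuster 1
Moderate: Adjuster 1 113/227 = 49.8%, Adjuster 2 56/133 = 42.1% → Adjuster 1
Overall: Adjuster 1 649/970 = 66.9%, Adjuster 2 426/697 = 61.1% → Adjuster 1
Adjuster 1 wins overall and in every claim group — no reversal.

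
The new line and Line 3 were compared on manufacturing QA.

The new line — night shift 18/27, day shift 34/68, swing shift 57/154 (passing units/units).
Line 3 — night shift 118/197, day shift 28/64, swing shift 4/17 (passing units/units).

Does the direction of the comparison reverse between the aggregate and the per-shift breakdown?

Night shift: the new line 18/27 = 66.7%, Line 3 118/197 = 59.9% → the new line
Day shift: the new line 34/68 = 50.0%, Line 3 28/64 = 43.8% → the new line
Swing shift: the new line 57/154 = 37.0%, Line 3 4/17 = 23.5% → the new line
Overall: the new line 109/249 = 43.8%, Line 3 150/278 = 54.0% → Line 3
The new line wins each shift group but Line 3 wins overall — the comparison reverses. The new line's units skew toward swing shift, which has a lower base rate.

Yes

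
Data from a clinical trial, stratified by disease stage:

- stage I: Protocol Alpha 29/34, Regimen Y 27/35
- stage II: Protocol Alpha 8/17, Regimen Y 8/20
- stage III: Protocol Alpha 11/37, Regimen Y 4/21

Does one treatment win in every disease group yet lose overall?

Stage I: Protocol Alpha 29/34 = 85.3%, Regimen Y 27/35 = 77.1% → Protocol Alpha
Stage II: Protocol Alpha 8/17 = 47.1%, Regimen Y 8/20 = 40.0% → Protocol Alpha
Stage III: Protocol Alpha 11/37 = 29.7%, Regimen Y 4/21 = 19.0% → Protocol Alpha
Overall: Protocol Alpha 48/88 = 54.5%, Regimen Y 39/76 = 51.3% → Protocol Alpha
Protocol Alpha wins overall and in every disease group — no reversal.

No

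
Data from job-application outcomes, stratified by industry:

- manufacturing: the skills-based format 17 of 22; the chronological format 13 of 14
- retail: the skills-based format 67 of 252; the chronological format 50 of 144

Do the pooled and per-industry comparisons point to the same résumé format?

Manufacturing: the skills-based format 17/22 = 77.3%, the chronological format 13/14 = 92.9% → the chronological format
Retail: the skills-based format 67/252 = 26.6%, the chronological format 50/144 = 34.7% → the chronological format
Overall: the skills-based format 84/274 = 30.7%, the chronological format 63/158 = 39.9% → the chronological format
The chronological format wins overall and in every industry group — no reversal.

Yes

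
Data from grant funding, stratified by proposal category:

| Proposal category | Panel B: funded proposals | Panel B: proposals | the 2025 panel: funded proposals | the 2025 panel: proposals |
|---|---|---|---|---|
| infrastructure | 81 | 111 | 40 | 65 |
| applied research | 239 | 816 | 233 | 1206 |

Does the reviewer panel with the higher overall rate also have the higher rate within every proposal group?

Infrastructure: Panel B 81/111 = 73.0%, the 2025 panel 40/65 = 61.5% → Panel B
Applied research: Panel B 239/816 = 29.3%, the 2025 panel 233/1206 = 19.3% → Panel B
Overall: Panel B 320/927 = 34.5%, the 2025 panel 273/1271 = 21.5% → Panel B
Panel B wins overall and in every proposal group — no reversal.

Yes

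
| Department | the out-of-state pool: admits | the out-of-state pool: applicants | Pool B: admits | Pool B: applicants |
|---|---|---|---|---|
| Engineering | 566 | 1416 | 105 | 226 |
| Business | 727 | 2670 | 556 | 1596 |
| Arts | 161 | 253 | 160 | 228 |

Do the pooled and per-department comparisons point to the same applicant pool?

Yes

Engineering: the out-of-state pool 566/1416 = 40.0%, Pool B 105/226 = 46.5% → Pool B
Business: the out-of-state pool 727/2670 = 27.2%, Pool B 556/1596 = 34.8% → Pool B
Arts: the out-of-state pool 161/253 = 63.6%, Pool B 160/228 = 70.2% → Pool B
Overall: the out-of-state pool 1454/4339 = 33.5%, Pool B 821/2050 = 40.0% → Pool B
Pool B wins overall and in every department group — no reversal.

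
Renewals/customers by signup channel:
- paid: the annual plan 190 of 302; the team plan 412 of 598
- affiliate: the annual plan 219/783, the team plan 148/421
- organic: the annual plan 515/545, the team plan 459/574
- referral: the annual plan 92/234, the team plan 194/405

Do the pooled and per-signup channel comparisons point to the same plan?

No

Paid: the annual plan 190/302 = 62.9%, the team plan 412/598 = 68.9% → the team plan
Affiliate: the annual plan 219/783 = 28.0%, the team plan 148/421 = 35.2% → the team plan
Organic: the annual plan 515/545 = 94.5%, the team plan 459/574 = 80.0% → the annual plan
Referral: the annual plan 92/234 = 39.3%, the team plan 194/405 = 47.9% → the team plan
Overall: the annual plan 1016/1864 = 54.5%, the team plan 1213/1998 = 60.7% → the team plan
Neither sweeps: the annual plan wins 1 of 4 groups, the team plan wins 3. The team plan wins overall but not every group — no Simpson reversal.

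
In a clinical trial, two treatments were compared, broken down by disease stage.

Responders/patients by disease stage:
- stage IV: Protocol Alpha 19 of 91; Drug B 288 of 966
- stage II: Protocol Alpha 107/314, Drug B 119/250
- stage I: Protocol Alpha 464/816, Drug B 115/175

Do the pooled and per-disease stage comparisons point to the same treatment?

No

Stage IV: Protocol Alpha 19/91 = 20.9%, Drug B 288/966 = 29.8% → Drug B
Stage II: Protocol Alpha 107/314 = 34.1%, Drug B 119/250 = 47.6% → Drug B
Stage I: Protocol Alpha 464/816 = 56.9%, Drug B 115/175 = 65.7% → Drug B
Overall: Protocol Alpha 590/1221 = 48.3%, Drug B 522/1391 = 37.5% → Protocol Alpha
Drug B wins each disease group but Protocol Alpha wins overall — the comparison reverses. Drug B's patients skew toward stage IV, which has a lower base rate.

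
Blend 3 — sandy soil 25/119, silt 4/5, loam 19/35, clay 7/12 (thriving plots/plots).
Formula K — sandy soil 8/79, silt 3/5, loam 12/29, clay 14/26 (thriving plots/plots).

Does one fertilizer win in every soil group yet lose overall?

Sandy soil: Blend 3 25/119 = 21.0%, Formula K 8/79 = 10.1% → Blend 3
Silt: Blend 3 4/5 = 80.0%, Formula K 3/5 = 60.0% → Blend 3
Loam: Blend 3 19/35 = 54.3%, Formula K 12/29 = 41.4% → Blend 3
Clay: Blend 3 7/12 = 58.3%, Formula K 14/26 = 53.8% → Blend 3
Overall: Blend 3 55/171 = 32.2%, Formula K 37/139 = 26.6% → Blend 3
Blend 3 wins overall and in every soil group — no reversal.

No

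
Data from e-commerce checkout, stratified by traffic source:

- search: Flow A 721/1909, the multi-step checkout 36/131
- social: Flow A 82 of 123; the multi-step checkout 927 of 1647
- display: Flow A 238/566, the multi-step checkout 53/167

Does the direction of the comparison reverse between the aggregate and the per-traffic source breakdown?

Yes

Search: Flow A 721/1909 = 37.8%, the multi-step checkout 36/131 = 27.5% → Flow A
Social: Flow A 82/123 = 66.7%, the multi-step checkout 927/1647 = 56.3% → Flow A
Display: Flow A 238/566 = 42.0%, the multi-step checkout 53/167 = 31.7% → Flow A
Overall: Flow A 1041/2598 = 40.1%, the multi-step checkout 1016/1945 = 52.2% → the multi-step checkout
Flow A wins each traffic group but the multi-step checkout wins overall — the comparison reverses. Flow A's sessions skew toward search, which has a lower base rate.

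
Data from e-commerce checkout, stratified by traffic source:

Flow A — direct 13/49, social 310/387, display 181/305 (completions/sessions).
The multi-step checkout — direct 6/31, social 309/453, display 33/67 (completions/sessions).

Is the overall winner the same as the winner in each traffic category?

Direct: Flow A 13/49 = 26.5%, the multi-step checkout 6/31 = 19.4% → Flow A
Social: Flow A 310/387 = 80.1%, the multi-step checkout 309/453 = 68.2% → Flow A
Display: Flow A 181/305 = 59.3%, the multi-step checkout 33/67 = 49.3% → Flow A
Overall: Flow A 504/741 = 68.0%, the multi-step checkout 348/551 = 63.2% → Flow A
Flow A wins overall and in every traffic group — no reversal.

Yes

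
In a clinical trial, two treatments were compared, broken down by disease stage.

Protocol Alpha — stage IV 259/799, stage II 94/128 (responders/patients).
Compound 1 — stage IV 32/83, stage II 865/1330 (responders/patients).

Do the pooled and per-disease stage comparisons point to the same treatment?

Stage IV: Protocol Alpha 259/799 = 32.4%, Compound 1 32/83 = 38.6% → Compound 1
Stage II: Protocol Alpha 94/128 = 73.4%, Compound 1 865/1330 = 65.0% → Protocol Alpha
Overall: Protocol Alpha 353/927 = 38.1%, Compound 1 897/1413 = 63.5% → Compound 1
Neither sweeps: Protocol Alpha wins 1 of 2 groups, Compound 1 wins 1. Compound 1 wins overall but not every group — no Simpson reversal.

No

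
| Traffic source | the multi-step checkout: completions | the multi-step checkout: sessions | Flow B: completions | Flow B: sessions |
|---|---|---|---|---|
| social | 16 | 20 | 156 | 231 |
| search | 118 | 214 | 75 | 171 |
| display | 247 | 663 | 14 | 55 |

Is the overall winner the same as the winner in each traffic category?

Social: the multi-step checkout 16/20 = 80.0%, Flow B 156/231 = 67.5% → the multi-step checkout
Search: the multi-step checkout 118/214 = 55.1%, Flow B 75/171 = 43.9% → the multi-step checkout
Display: the multi-step checkout 247/663 = 37.3%, Flow B 14/55 = 25.5% → the multi-step checkout
Overall: the multi-step checkout 381/897 = 42.5%, Flow B 245/457 = 53.6% → Flow B
The multi-step checkout wins each traffic group but Flow B wins overall — the comparison reverses. The multi-step checkout's sessions skew toward display, which has a lower base rate.

No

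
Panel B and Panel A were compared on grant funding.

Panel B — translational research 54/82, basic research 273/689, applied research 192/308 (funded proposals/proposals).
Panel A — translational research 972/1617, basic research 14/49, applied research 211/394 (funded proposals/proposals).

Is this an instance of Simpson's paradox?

Translational research: Panel B 54/82 = 65.9%, Panel A 972/1617 = 60.1% → Panel B
Basic research: Panel B 273/689 = 39.6%, Panel A 14/49 = 28.6% → Panel B
Applied research: Panel B 192/308 = 62.3%, Panel A 211/394 = 53.6% → Panel B
Overall: Panel B 519/1079 = 48.1%, Panel A 1197/2060 = 58.1% → Panel A
Panel B wins each proposal group but Panel A wins overall — the comparison reverses. Panel B's proposals skew toward basic research, which has a lower base rate.

Yes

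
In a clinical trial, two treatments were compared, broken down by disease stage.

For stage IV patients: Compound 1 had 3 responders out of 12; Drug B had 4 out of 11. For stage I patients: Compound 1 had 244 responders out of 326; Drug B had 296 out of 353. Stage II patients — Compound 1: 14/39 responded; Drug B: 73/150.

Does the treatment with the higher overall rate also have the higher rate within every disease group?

Stage IV: Compound 1 3/12 = 25.0%, Drug B 4/11 = 36.4% → Drug B
Stage I: Compound 1 244/326 = 74.8%, Drug B 296/353 = 83.9% → Drug B
Stage II: Compound 1 14/39 = 35.9%, Drug B 73/150 = 48.7% → Drug B
Overall: Compound 1 261/377 = 69.2%, Drug B 373/514 = 72.6% → Drug B
Drug B wins overall and in every disease group — no reversal.

Yes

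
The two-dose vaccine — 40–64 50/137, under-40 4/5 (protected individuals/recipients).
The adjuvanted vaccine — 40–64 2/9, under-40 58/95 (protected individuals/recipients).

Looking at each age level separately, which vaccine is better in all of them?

the two-dose vaccine

40–64: the two-dose vaccine 50/137 = 36.5%, the adjuvanted vaccine 2/9 = 22.2% → the two-dose vaccine
Under-40: the two-dose vaccine 4/5 = 80.0%, the adjuvanted vaccine 58/95 = 61.1% → the two-dose vaccine
The two-dose vaccine has the higher rate in both groups.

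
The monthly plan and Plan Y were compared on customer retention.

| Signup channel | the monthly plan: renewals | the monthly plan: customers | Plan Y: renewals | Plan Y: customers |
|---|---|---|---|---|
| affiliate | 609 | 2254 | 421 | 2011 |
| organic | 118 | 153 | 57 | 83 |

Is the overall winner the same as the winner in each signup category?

Affiliate: the monthly plan 609/2254 = 27.0%, Plan Y 421/2011 = 20.9% → the monthly plan
Organic: the monthly plan 118/153 = 77.1%, Plan Y 57/83 = 68.7% → the monthly plan
Overall: the monthly plan 727/2407 = 30.2%, Plan Y 478/2094 = 22.8% → the monthly plan
The monthly plan wins overall and in every signup group — no reversal.

Yes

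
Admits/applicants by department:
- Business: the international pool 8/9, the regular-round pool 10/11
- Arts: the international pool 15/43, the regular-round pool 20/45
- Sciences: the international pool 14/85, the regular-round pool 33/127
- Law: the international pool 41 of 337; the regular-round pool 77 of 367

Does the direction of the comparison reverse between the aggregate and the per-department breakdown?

No

Business: the international pool 8/9 = 88.9%, the regular-round pool 10/11 = 90.9% → the regular-round pool
Arts: the international pool 15/43 = 34.9%, the regular-round pool 20/45 = 44.4% → the regular-round pool
Sciences: the international pool 14/85 = 16.5%, the regular-round pool 33/127 = 26.0% → the regular-round pool
Law: the international pool 41/337 = 12.2%, the regular-round pool 77/367 = 21.0% → the regular-round pool
Overall: the international pool 78/474 = 16.5%, the regular-round pool 140/550 = 25.5% → the regular-round pool
The regular-round pool wins overall and in every department group — no reversal.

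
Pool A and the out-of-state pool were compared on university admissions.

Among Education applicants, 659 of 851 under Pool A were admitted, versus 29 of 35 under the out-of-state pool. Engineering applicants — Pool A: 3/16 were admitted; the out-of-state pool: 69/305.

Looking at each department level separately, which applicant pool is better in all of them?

the out-of-state pool

Education: Pool A 659/851 = 77.4%, the out-of-state pool 29/35 = 82.9% → the out-of-state pool
Engineering: Pool A 3/16 = 18.8%, the out-of-state pool 69/305 = 22.6% → the out-of-state pool
The out-of-state pool has the higher rate in both groups.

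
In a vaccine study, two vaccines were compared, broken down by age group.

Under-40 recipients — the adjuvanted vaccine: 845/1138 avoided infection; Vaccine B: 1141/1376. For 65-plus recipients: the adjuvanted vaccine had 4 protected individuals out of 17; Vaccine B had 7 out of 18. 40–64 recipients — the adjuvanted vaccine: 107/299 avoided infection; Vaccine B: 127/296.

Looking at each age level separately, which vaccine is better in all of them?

Under-40: the adjuvanted vaccine 845/1138 = 74.3%, Vaccine B 1141/1376 = 82.9% → Vaccine B
65-plus: the adjuvanted vaccine 4/17 = 23.5%, Vaccine B 7/18 = 38.9% → Vaccine B
40–64: the adjuvanted vaccine 107/299 = 35.8%, Vaccine B 127/296 = 42.9% → Vaccine B
Vaccine B has the higher rate in all 3 groups.

Vaccine B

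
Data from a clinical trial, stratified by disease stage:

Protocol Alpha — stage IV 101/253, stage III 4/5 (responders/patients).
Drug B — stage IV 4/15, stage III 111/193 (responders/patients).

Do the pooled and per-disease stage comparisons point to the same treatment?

Stage IV: Protocol Alpha 101/253 = 39.9%, Drug B 4/15 = 26.7% → Protocol Alpha
Stage III: Protocol Alpha 4/5 = 80.0%, Drug B 111/193 = 57.5% → Protocol Alpha
Overall: Protocol Alpha 105/258 = 40.7%, Drug B 115/208 = 55.3% → Drug B
Protocol Alpha wins each disease group but Drug B wins overall — the comparison reverses. Protocol Alpha's patients skew toward stage IV, which has a lower base rate.

No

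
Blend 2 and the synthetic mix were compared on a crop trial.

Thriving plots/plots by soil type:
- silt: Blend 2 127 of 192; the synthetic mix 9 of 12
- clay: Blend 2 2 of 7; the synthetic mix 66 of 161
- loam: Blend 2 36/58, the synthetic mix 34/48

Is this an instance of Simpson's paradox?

Silt: Blend 2 127/192 = 66.1%, the synthetic mix 9/12 = 75.0% → the synthetic mix
Clay: Blend 2 2/7 = 28.6%, the synthetic mix 66/161 = 41.0% → the synthetic mix
Loam: Blend 2 36/58 = 62.1%, the synthetic mix 34/48 = 70.8% → the synthetic mix
Overall: Blend 2 165/257 = 64.2%, the synthetic mix 109/221 = 49.3% → Blend 2
The synthetic mix wins each soil group but Blend 2 wins overall — the comparison reverses. The synthetic mix's plots skew toward clay, which has a lower base rate.

Yes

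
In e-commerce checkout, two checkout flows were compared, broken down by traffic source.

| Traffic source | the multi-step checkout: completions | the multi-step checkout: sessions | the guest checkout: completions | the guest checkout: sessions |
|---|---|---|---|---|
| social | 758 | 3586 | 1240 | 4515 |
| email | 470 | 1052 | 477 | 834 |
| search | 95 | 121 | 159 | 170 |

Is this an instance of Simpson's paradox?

No

Social: the multi-step checkout 758/3586 = 21.1%, the guest checkout 1240/4515 = 27.5% → the guest checkout
Email: the multi-step checkout 470/1052 = 44.7%, the guest checkout 477/834 = 57.2% → the guest checkout
Search: the multi-step checkout 95/121 = 78.5%, the guest checkout 159/170 = 93.5% → the guest checkout
Overall: the multi-step checkout 1323/4759 = 27.8%, the guest checkout 1876/5519 = 34.0% → the guest checkout
The guest checkout wins overall and in every traffic group — no reversal.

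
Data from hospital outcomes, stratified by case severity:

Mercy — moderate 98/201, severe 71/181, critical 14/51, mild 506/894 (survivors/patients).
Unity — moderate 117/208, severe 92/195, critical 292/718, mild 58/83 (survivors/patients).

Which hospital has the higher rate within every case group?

Moderate: Mercy 98/201 = 48.8%, Unity 117/208 = 56.2% → Unity
Severe: Mercy 71/181 = 39.2%, Unity 92/195 = 47.2% → Unity
Critical: Mercy 14/51 = 27.5%, Unity 292/718 = 40.7% → Unity
Mild: Mercy 506/894 = 56.6%, Unity 58/83 = 69.9% → Unity
Unity has the higher rate in all 4 groups.

Unity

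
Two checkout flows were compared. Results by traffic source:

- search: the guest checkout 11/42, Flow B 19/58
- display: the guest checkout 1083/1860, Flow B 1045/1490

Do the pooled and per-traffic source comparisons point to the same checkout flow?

Search: the guest checkout 11/42 = 26.2%, Flow B 19/58 = 32.8% → Flow B
Display: the guest checkout 1083/1860 = 58.2%, Flow B 1045/1490 = 70.1% → Flow B
Overall: the guest checkout 1094/1902 = 57.5%, Flow B 1064/1548 = 68.7% → Flow B
Flow B wins overall and in every traffic group — no reversal.

Yes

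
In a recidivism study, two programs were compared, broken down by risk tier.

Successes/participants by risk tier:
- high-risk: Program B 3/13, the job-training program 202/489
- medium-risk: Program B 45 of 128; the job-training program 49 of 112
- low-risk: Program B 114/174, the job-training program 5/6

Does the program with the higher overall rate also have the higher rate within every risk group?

No

High-risk: Program B 3/13 = 23.1%, the job-training program 202/489 = 41.3% → the job-training program
Medium-risk: Program B 45/128 = 35.2%, the job-training program 49/112 = 43.8% → the job-training program
Low-risk: Program B 114/174 = 65.5%, the job-training program 5/6 = 83.3% → the job-training program
Overall: Program B 162/315 = 51.4%, the job-training program 256/607 = 42.2% → Program B
The job-training program wins each risk group but Program B wins overall — the comparison reverses. The job-training program's participants skew toward high-risk, which has a lower base rate.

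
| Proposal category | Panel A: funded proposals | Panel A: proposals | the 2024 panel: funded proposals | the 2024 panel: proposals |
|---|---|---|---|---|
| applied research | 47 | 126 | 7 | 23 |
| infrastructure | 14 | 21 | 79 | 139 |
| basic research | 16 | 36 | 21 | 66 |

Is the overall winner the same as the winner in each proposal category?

No

Applied research: Panel A 47/126 = 37.3%, the 2024 panel 7/23 = 30.4% → Panel A
Infrastructure: Panel A 14/21 = 66.7%, the 2024 panel 79/139 = 56.8% → Panel A
Basic research: Panel A 16/36 = 44.4%, the 2024 panel 21/66 = 31.8% → Panel A
Overall: Panel A 77/183 = 42.1%, the 2024 panel 107/228 = 46.9% → the 2024 panel
Panel A wins each proposal group but the 2024 panel wins overall — the comparison reverses. Panel A's proposals skew toward applied research, which has a lower base rate.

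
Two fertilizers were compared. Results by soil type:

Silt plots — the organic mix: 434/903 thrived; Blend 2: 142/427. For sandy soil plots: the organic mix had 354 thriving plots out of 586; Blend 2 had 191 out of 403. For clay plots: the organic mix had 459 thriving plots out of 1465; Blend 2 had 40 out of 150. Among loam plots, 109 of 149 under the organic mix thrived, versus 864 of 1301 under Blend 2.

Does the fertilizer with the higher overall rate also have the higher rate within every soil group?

No

Silt: the organic mix 434/903 = 48.1%, Blend 2 142/427 = 33.3% → the organic mix
Sandy soil: the organic mix 354/586 = 60.4%, Blend 2 191/403 = 47.4% → the organic mix
Clay: the organic mix 459/1465 = 31.3%, Blend 2 40/150 = 26.7% → the organic mix
Loam: the organic mix 109/149 = 73.2%, Blend 2 864/1301 = 66.4% → the organic mix
Overall: the organic mix 1356/3103 = 43.7%, Blend 2 1237/2281 = 54.2% → Blend 2
The organic mix wins each soil group but Blend 2 wins overall — the comparison reverses. The organic mix's plots skew toward clay, which has a lower base rate.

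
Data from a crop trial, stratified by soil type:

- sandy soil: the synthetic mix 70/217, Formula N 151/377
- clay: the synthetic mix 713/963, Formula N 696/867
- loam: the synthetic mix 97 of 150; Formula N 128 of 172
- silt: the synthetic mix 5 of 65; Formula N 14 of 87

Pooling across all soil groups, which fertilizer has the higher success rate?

Sandy soil: the synthetic mix 70/217 = 32.3%, Formula N 151/377 = 40.1% → Formula N
Clay: the synthetic mix 713/963 = 74.0%, Formula N 696/867 = 80.3% → Formula N
Loam: the synthetic mix 97/150 = 64.7%, Formula N 128/172 = 74.4% → Formula N
Silt: the synthetic mix 5/65 = 7.7%, Formula N 14/87 = 16.1% → Formula N
Overall: the synthetic mix 885/1395 = 63.4%, Formula N 989/1503 = 65.8% → Formula N

Formula N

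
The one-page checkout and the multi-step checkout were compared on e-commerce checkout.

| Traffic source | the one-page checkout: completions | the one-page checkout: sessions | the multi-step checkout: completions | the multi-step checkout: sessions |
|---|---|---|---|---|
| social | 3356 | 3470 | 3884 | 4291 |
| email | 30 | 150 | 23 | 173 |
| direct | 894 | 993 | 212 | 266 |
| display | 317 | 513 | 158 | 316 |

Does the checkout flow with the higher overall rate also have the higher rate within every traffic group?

Yes

Social: the one-page checkout 3356/3470 = 96.7%, the multi-step checkout 3884/4291 = 90.5% → the one-page checkout
Email: the one-page checkout 30/150 = 20.0%, the multi-step checkout 23/173 = 13.3% → the one-page checkout
Direct: the one-page checkout 894/993 = 90.0%, the multi-step checkout 212/266 = 79.7% → the one-page checkout
Display: the one-page checkout 317/513 = 61.8%, the multi-step checkout 158/316 = 50.0% → the one-page checkout
Overall: the one-page checkout 4597/5126 = 89.7%, the multi-step checkout 4277/5046 = 84.8% → the one-page checkout
The one-page checkout wins overall and in every traffic group — no reversal.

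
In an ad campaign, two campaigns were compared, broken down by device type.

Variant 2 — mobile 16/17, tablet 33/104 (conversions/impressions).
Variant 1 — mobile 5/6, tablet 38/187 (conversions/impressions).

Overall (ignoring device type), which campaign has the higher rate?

Mobile: Variant 2 16/17 = 94.1%, Variant 1 5/6 = 83.3% → Variant 2
Tablet: Variant 2 33/104 = 31.7%, Variant 1 38/187 = 20.3% → Variant 2
Overall: Variant 2 49/121 = 40.5%, Variant 1 43/193 = 22.3% → Variant 2

Variant 2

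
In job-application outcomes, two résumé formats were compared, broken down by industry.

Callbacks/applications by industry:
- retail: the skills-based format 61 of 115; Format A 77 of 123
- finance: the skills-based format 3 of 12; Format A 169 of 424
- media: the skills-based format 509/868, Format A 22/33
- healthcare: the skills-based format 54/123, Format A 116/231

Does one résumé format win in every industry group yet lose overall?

Yes

Retail: the skills-based format 61/115 = 53.0%, Format A 77/123 = 62.6% → Format A
Finance: the skills-based format 3/12 = 25.0%, Format A 169/424 = 39.9% → Format A
Media: the skills-based format 509/868 = 58.6%, Format A 22/33 = 66.7% → Format A
Healthcare: the skills-based format 54/123 = 43.9%, Format A 116/231 = 50.2% → Format A
Overall: the skills-based format 627/1118 = 56.1%, Format A 384/811 = 47.3% → the skills-based format
Format A wins each industry group but the skills-based format wins overall — the comparison reverses. Format A's applications skew toward finance, which has a lower base rate.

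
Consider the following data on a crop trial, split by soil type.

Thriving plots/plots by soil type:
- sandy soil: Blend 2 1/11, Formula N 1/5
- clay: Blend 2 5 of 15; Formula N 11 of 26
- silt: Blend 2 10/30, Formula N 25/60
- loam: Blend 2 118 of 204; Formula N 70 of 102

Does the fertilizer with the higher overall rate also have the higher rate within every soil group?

Sandy soil: Blend 2 1/11 = 9.1%, Formula N 1/5 = 20.0% → Formula N
Clay: Blend 2 5/15 = 33.3%, Formula N 11/26 = 42.3% → Formula N
Silt: Blend 2 10/30 = 33.3%, Formula N 25/60 = 41.7% → Formula N
Loam: Blend 2 118/204 = 57.8%, Formula N 70/102 = 68.6% → Formula N
Overall: Blend 2 134/260 = 51.5%, Formula N 107/193 = 55.4% → Formula N
Formula N wins overall and in every soil group — no reversal.

Yes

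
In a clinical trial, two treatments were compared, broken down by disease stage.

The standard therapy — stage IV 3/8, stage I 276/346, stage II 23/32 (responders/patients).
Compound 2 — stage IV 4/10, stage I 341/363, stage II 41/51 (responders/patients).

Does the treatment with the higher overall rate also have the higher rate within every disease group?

Yes

Stage IV: the standard therapy 3/8 = 37.5%, Compound 2 4/10 = 40.0% → Compound 2
Stage I: the standard therapy 276/346 = 79.8%, Compound 2 341/363 = 93.9% → Compound 2
Stage II: the standard therapy 23/32 = 71.9%, Compound 2 41/51 = 80.4% → Compound 2
Overall: the standard therapy 302/386 = 78.2%, Compound 2 386/424 = 91.0% → Compound 2
Compound 2 wins overall and in every disease group — no reversal.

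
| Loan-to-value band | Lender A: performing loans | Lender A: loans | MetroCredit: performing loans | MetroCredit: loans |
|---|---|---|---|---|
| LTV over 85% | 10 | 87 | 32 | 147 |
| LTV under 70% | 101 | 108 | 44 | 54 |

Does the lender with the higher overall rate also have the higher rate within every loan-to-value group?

No

LTV over 85%: Lender A 10/87 = 11.5%, MetroCredit 32/147 = 21.8% → MetroCredit
LTV under 70%: Lender A 101/108 = 93.5%, MetroCredit 44/54 = 81.5% → Lender A
Overall: Lender A 111/195 = 56.9%, MetroCredit 76/201 = 37.8% → Lender A
Neither sweeps: Lender A wins 1 of 2 groups, MetroCredit wins 1. Lender A wins overall but not every group — no Simpson reversal.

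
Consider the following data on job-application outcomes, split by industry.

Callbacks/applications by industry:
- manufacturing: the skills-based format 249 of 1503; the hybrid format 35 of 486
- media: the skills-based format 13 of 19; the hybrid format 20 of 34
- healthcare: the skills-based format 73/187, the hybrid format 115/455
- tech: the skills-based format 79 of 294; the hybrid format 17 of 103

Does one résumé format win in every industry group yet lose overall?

No

Manufacturing: the skills-based format 249/1503 = 16.6%, the hybrid format 35/486 = 7.2% → the skills-based format
Media: the skills-based format 13/19 = 68.4%, the hybrid format 20/34 = 58.8% → the skills-based format
Healthcare: the skills-based format 73/187 = 39.0%, the hybrid format 115/455 = 25.3% → the skills-based format
Tech: the skills-based format 79/294 = 26.9%, the hybrid format 17/103 = 16.5% → the skills-based format
Overall: the skills-based format 414/2003 = 20.7%, the hybrid format 187/1078 = 17.3% → the skills-based format
The skills-based format wins overall and in every industry group — no reversal.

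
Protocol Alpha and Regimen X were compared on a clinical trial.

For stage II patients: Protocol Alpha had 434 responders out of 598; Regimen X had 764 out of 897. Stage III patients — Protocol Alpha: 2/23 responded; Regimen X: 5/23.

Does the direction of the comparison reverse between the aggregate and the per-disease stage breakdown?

Stage II: Protocol Alpha 434/598 = 72.6%, Regimen X 764/897 = 85.2% → Regimen X
Stage III: Protocol Alpha 2/23 = 8.7%, Regimen X 5/23 = 21.7% → Regimen X
Overall: Protocol Alpha 436/621 = 70.2%, Regimen X 769/920 = 83.6% → Regimen X
Regimen X wins overall and in every disease group — no reversal.

No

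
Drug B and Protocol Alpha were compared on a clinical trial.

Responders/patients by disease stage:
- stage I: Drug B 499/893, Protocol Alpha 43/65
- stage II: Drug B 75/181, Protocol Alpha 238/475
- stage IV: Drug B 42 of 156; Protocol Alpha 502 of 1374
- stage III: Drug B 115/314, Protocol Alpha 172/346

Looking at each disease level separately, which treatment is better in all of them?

Protocol Alpha

Stage I: Drug B 499/893 = 55.9%, Protocol Alpha 43/65 = 66.2% → Protocol Alpha
Stage II: Drug B 75/181 = 41.4%, Protocol Alpha 238/475 = 50.1% → Protocol Alpha
Stage IV: Drug B 42/156 = 26.9%, Protocol Alpha 502/1374 = 36.5% → Protocol Alpha
Stage III: Drug B 115/314 = 36.6%, Protocol Alpha 172/346 = 49.7% → Protocol Alpha
Protocol Alpha has the higher rate in all 4 groups.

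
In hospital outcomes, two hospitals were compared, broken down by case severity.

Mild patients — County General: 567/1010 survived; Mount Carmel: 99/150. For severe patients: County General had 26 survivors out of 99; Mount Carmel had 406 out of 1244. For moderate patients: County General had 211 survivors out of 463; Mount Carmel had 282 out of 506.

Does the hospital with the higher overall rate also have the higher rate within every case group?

No

Mild: County General 567/1010 = 56.1%, Mount Carmel 99/150 = 66.0% → Mount Carmel
Severe: County General 26/99 = 26.3%, Mount Carmel 406/1244 = 32.6% → Mount Carmel
Moderate: County General 211/463 = 45.6%, Mount Carmel 282/506 = 55.7% → Mount Carmel
Overall: County General 804/1572 = 51.1%, Mount Carmel 787/1900 = 41.4% → County General
Mount Carmel wins each case group but County General wins overall — the comparison reverses. Mount Carmel's patients skew toward severe, which has a lower base rate.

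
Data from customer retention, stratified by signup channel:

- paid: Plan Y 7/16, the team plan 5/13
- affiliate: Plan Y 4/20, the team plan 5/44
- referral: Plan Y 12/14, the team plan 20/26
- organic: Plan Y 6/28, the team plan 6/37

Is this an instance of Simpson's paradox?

Paid: Plan Y 7/16 = 43.8%, the team plan 5/13 = 38.5% → Plan Y
Affiliate: Plan Y 4/20 = 20.0%, the team plan 5/44 = 11.4% → Plan Y
Referral: Plan Y 12/14 = 85.7%, the team plan 20/26 = 76.9% → Plan Y
Organic: Plan Y 6/28 = 21.4%, the team plan 6/37 = 16.2% → Plan Y
Overall: Plan Y 29/78 = 37.2%, the team plan 36/120 = 30.0% → Plan Y
Plan Y wins overall and in every signup group — no reversal.

No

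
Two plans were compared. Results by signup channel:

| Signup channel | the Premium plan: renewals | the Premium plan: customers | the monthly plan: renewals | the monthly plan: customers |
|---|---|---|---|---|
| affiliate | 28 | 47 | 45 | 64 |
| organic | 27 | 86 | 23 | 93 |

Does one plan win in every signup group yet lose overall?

No

Affiliate: the Premium plan 28/47 = 59.6%, the monthly plan 45/64 = 70.3% → the monthly plan
Organic: the Premium plan 27/86 = 31.4%, the monthly plan 23/93 = 24.7% → the Premium plan
Overall: the Premium plan 55/133 = 41.4%, the monthly plan 68/157 = 43.3% → the monthly plan
Neither sweeps: the Premium plan wins 1 of 2 groups, the monthly plan wins 1. The monthly plan wins overall but not every group — no Simpson reversal.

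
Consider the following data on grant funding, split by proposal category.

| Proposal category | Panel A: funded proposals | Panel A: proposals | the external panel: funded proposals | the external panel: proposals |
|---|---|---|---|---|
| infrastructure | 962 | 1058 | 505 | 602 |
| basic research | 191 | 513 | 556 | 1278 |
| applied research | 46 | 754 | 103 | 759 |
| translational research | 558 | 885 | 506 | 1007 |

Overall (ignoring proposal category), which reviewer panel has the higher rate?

Panel A

Infrastructure: Panel A 962/1058 = 90.9%, the external panel 505/602 = 83.9% → Panel A
Basic research: Panel A 191/513 = 37.2%, the external panel 556/1278 = 43.5% → the external panel
Applied research: Panel A 46/754 = 6.1%, the external panel 103/759 = 13.6% → the external panel
Translational research: Panel A 558/885 = 63.1%, the external panel 506/1007 = 50.2% → Panel A
Overall: Panel A 1757/3210 = 54.7%, the external panel 1670/3646 = 45.8% → Panel A
(Neither sweeps every proposal group, but Panel A has the higher pooled rate.)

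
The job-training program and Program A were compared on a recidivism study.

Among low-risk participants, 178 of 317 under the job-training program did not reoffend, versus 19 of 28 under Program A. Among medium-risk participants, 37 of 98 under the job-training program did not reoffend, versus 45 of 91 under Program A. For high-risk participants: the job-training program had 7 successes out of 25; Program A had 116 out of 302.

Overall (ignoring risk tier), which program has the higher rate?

Low-risk: the job-training program 178/317 = 56.2%, Program A 19/28 = 67.9% → Program A
Medium-risk: the job-training program 37/98 = 37.8%, Program A 45/91 = 49.5% → Program A
High-risk: the job-training program 7/25 = 28.0%, Program A 116/302 = 38.4% → Program A
Overall: the job-training program 222/440 = 50.5%, Program A 180/421 = 42.8% → the job-training program
(Program A wins every risk group but the job-training program wins overall — Program A's participants skew toward the low-rate high-risk group.)

the job-training program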